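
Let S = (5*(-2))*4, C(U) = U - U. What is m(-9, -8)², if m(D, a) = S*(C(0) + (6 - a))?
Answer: 313600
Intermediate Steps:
C(U) = 0
S = -40 (S = -10*4 = -40)
m(D, a) = -240 + 40*a (m(D, a) = -40*(0 + (6 - a)) = -40*(6 - a) = -240 + 40*a)
m(-9, -8)² = (-240 + 40*(-8))² = (-240 - 320)² = (-560)² = 313600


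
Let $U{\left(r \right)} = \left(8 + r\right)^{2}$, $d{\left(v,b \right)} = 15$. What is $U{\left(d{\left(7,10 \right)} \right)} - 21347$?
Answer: $-20818$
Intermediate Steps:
$U{\left(d{\left(7,10 \right)} \right)} - 21347 = \left(8 + 15\right)^{2} - 21347 = 23^{2} - 21347 = 529 - 21347 = -20818$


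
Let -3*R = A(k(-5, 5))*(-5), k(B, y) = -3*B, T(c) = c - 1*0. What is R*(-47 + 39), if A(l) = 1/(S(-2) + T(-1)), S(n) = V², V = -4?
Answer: -8/9 ≈ -0.88889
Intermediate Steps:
S(n) = 16 (S(n) = (-4)² = 16)
T(c) = c (T(c) = c + 0 = c)
A(l) = 1/15 (A(l) = 1/(16 - 1) = 1/15)
R = ⅑ (R = -(-5)/45 = -⅓*(-⅓) = ⅑ ≈ 0.11111)
R*(-47 + 39) = (-47 + 39)/9 = (⅑)*(-8) = -8/9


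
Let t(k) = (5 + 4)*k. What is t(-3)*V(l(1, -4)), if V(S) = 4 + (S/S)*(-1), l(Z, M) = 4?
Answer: -81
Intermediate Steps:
V(S) = 3 (V(S) = 4 + 1*(-1) = 4 - 1 = 3)
t(k) = 9*k
t(-3)*V(l(1, -4)) = (9*(-3))*3 = -27*3 = -81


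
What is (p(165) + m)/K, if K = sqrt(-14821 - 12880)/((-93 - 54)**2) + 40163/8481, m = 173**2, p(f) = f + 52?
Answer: 266378848456688384571/41845645657382575 - 2603070830759553*I*sqrt(27701)/41845645657382575 ≈ 6365.8 - 10.353*I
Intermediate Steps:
p(f) = 52 + f
m = 29929
K = 40163/8481 + I*sqrt(27701)/21609 (K = sqrt(-27701)/((-147)**2) + 40163*(1/8481) = (I*sqrt(27701))/21609 + 40163/8481 = (I*sqrt(27701))*(1/21609) + 40163/8481 = I*sqrt(27701)/21609 + 40163/8481 = 40163/8481 + I*sqrt(27701)/21609 ≈ 4.7356 + 0.0077022*I)
(p(165) + m)/K = ((52 + 165) + 29929)/(40163/8481 + I*sqrt(27701)/21609) = (217 + 29929)/(40163/8481 + I*sqrt(27701)/21609) = 30146/(40163/8481 + I*sqrt(27701)/21609)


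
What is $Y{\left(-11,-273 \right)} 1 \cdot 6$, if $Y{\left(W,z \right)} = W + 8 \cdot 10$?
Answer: $414$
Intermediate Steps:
$Y{\left(W,z \right)} = 80 + W$ ($Y{\left(W,z \right)} = W + 80 = 80 + W$)
$Y{\left(-11,-273 \right)} 1 \cdot 6 = \left(80 - 11\right) 1 \cdot 6 = 69 \cdot 6 = 414$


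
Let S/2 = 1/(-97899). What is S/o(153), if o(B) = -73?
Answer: 2/7146627 ≈ 2.7985e-7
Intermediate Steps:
S = -2/97899 (S = 2/(-97899) = 2*(-1/97899) = -2/97899 ≈ -2.0429e-5)
S/o(153) = -2/97899/(-73) = -2/97899*(-1/73) = 2/7146627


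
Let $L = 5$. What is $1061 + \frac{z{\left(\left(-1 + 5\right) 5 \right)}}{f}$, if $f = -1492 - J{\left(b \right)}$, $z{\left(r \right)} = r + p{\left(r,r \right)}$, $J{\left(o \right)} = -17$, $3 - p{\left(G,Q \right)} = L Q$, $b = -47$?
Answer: $\frac{1565052}{1475} \approx 1061.1$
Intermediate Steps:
$p{\left(G,Q \right)} = 3 - 5 Q$
$z{\left(r \right)} = 3 - 4 r$ ($z{\left(r \right)} = r - \left(-3 + 5 r\right) = 3 - 4 r$)
$f = -1475$ ($f = -1492 - -17 = -1492 + 17 = -1475$)
$1061 + \frac{z{\left(\left(-1 + 5\right) 5 \right)}}{f} = 1061 + \frac{3 - 4 \left(-1 + 5\right) 5}{-1475} = 1061 + \left(3 - 4 \cdot 4 \cdot 5\right) \left(- \frac{1}{1475}\right) = 1061 + \left(3 - 80\right) \left(- \frac{1}{1475}\right) = 1061 - - \frac{77}{1475} = 1061 + \frac{77}{1475} = \frac{1565052}{1475}$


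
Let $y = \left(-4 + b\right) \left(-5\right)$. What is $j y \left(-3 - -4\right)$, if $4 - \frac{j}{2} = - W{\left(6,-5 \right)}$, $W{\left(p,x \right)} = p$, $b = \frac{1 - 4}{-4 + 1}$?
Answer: $300$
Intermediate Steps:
$b = 1$ ($b = - \frac{3}{-3} = \left(-3\right) \left(- \frac{1}{3}\right) = 1$)
$y = 15$ ($y = \left(-4 + 1\right) \left(-5\right) = \left(-3\right) \left(-5\right) = 15$)
$j = 20$ ($j = 8 - 2 \left(\left(-1\right) 6\right) = 8 - -12 = 8 + 12 = 20$)
$j y \left(-3 - -4\right) = 20 \cdot 15 \left(-3 - -4\right) = 20 \cdot 15 \left(-3 + 4\right) = 20 \cdot 15 \cdot 1 = 20 \cdot 15 = 300$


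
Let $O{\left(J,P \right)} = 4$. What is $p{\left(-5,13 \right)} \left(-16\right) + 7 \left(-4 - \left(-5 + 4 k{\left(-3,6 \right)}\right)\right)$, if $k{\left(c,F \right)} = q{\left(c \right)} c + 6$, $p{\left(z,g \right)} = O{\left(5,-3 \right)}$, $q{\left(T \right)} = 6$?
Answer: $279$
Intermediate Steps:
$p{\left(z,g \right)} = 4$
$k{\left(c,F \right)} = 6 + 6 c$ ($k{\left(c,F \right)} = 6 c + 6 = 6 + 6 c$)
$p{\left(-5,13 \right)} \left(-16\right) + 7 \left(-4 - \left(-5 + 4 k{\left(-3,6 \right)}\right)\right) = 4 \left(-16\right) + 7 \left(-4 - \left(-5 + 4 \left(6 + 6 \left(-3\right)\right)\right)\right) = -64 + 7 \left(-4 - \left(-5 + 4 \left(6 - 18\right)\right)\right) = -64 + 7 \left(-4 + \left(\left(-4\right) \left(-12\right) + 5\right)\right) = -64 + 7 \left(-4 + \left(48 + 5\right)\right) = -64 + 7 \left(-4 + 53\right) = -64 + 7 \cdot 49 = -64 + 343 = 279$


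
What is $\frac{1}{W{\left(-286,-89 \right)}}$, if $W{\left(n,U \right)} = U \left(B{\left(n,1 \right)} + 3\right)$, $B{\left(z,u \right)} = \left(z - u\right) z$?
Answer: $- \frac{1}{7305565} \approx -1.3688 \cdot 10^{-7}$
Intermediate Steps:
$B{\left(z,u \right)} = z \left(z - u\right)$
$W{\left(n,U \right)} = U \left(3 + n \left(-1 + n\right)\right)$ ($W{\left(n,U \right)} = U \left(n \left(n - 1\right) + 3\right) = U \left(n \left(-1 + n\right) + 3\right) = U \left(3 + n \left(-1 + n\right)\right)$)
$\frac{1}{W{\left(-286,-89 \right)}} = \frac{1}{\left(-89\right) \left(3 - 286 \left(-1 - 286\right)\right)} = \frac{1}{\left(-89\right) \left(3 - -82082\right)} = \frac{1}{\left(-89\right) \left(3 + 82082\right)} = \frac{1}{\left(-89\right) 82085} = \frac{1}{-7305565} = - \frac{1}{7305565}$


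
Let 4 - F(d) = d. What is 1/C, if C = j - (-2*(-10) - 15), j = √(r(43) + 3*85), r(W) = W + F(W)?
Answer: 5/234 + √259/234 ≈ 0.090143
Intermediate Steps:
F(d) = 4 - d
r(W) = 4 (r(W) = W + (4 - W) = 4)
j = √259 (j = √(4 + 3*85) = √(4 + 255) = √259 ≈ 16.093)
C = -5 + √259 (C = √259 - (-2*(-10) - 15) = √259 - (20 - 15) = √259 - 1*5 = √259 - 5 = -5 + √259 ≈ 11.093)
1/C = 1/(-5 + √259)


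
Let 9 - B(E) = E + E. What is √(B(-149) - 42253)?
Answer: I*√41946 ≈ 204.81*I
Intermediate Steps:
B(E) = 9 - 2*E (B(E) = 9 - (E + E) = 9 - 2*E)
√(B(-149) - 42253) = √((9 - 2*(-149)) - 42253) = √((9 + 298) - 42253) = √(307 - 42253) = √(-41946) = I*√41946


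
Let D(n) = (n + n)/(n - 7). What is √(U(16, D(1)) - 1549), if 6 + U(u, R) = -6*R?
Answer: I*√1553 ≈ 39.408*I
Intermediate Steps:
D(n) = 2*n/(-7 + n) (D(n) = (2*n)/(-7 + n) = 2*n/(-7 + n))
U(u, R) = -6 - 6*R
√(U(16, D(1)) - 1549) = √((-6 - 12/(-7 + 1)) - 1549) = √((-6 - 12/(-6)) - 1549) = √((-6 - 12*(-1)/6) - 1549) = √((-6 - 6*(-⅓)) - 1549) = √((-6 + 2) - 1549) = √(-4 - 1549) = √(-1553) = I*√1553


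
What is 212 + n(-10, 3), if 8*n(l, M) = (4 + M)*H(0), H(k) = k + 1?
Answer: 1703/8 ≈ 212.88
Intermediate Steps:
H(k) = 1 + k
n(l, M) = ½ + M/8 (n(l, M) = ((4 + M)*(1 + 0))/8 = ((4 + M)*1)/8 = (4 + M)/8 = ½ + M/8)
212 + n(-10, 3) = 212 + (½ + (⅛)*3) = 212 + (½ + 3/8) = 212 + 7/8 = 1703/8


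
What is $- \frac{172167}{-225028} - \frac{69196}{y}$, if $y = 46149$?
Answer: $- \frac{7625702605}{10384817172} \approx -0.73431$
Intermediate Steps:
$- \frac{172167}{-225028} - \frac{69196}{y} = - \frac{172167}{-225028} - \frac{69196}{46149} = \left(-172167\right) \left(- \frac{1}{225028}\right) - \frac{69196}{46149} = \frac{172167}{225028} - \frac{69196}{46149} = - \frac{7625702605}{10384817172}$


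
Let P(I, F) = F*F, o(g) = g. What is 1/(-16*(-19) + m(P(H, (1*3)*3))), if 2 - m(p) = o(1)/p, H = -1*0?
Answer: 81/24785 ≈ 0.0032681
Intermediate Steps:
H = 0
P(I, F) = F**2
m(p) = 2 - 1/p
1/(-16*(-19) + m(P(H, (1*3)*3))) = 1/(-16*(-19) + (2 - 1/(((1*3)*3)**2))) = 1/(304 + (2 - 1/((3*3)**2))) = 1/(304 + (2 - 1/(9**2))) = 1/(304 + (2 - 1/81)) = 1/(304 + 161/81) = 1/(24785/81) = 81/24785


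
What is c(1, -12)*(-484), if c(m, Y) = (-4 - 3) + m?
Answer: 2904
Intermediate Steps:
c(m, Y) = -7 + m
c(1, -12)*(-484) = (-7 + 1)*(-484) = -6*(-484) = 2904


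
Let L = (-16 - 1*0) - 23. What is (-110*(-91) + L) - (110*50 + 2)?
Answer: 4469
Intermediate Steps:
L = -39 (L = (-16 + 0) - 23 = -16 - 23 = -39)
(-110*(-91) + L) - (110*50 + 2) = (-110*(-91) - 39) - (110*50 + 2) = (10010 - 39) - (5500 + 2) = 9971 - 1*5502 = 9971 - 5502 = 4469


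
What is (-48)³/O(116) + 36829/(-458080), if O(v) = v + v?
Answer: -6333565961/13284320 ≈ -476.77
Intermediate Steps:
O(v) = 2*v
(-48)³/O(116) + 36829/(-458080) = (-48)³/((2*116)) + 36829/(-458080) = -110592/232 + 36829*(-1/458080) = -110592*1/232 - 36829/458080 = -13824/29 - 36829/458080 = -6333565961/13284320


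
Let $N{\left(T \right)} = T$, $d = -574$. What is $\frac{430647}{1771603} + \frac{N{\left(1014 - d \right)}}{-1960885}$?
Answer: $\frac{841635937031}{3473909748655} \approx 0.24227$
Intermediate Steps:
$\frac{430647}{1771603} + \frac{N{\left(1014 - d \right)}}{-1960885} = \frac{430647}{1771603} + \frac{1014 - -574}{-1960885} = 430647 \cdot \frac{1}{1771603} + \left(1014 + 574\right) \left(- \frac{1}{1960885}\right) = \frac{430647}{1771603} + 1588 \left(- \frac{1}{1960885}\right) = \frac{430647}{1771603} - \frac{1588}{1960885} = \frac{841635937031}{3473909748655}$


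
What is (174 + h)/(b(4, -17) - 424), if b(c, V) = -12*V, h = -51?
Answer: -123/220 ≈ -0.55909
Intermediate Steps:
(174 + h)/(b(4, -17) - 424) = (174 - 51)/(-12*(-17) - 424) = 123/(204 - 424) = 123/(-220) = -1/220*123 = -123/220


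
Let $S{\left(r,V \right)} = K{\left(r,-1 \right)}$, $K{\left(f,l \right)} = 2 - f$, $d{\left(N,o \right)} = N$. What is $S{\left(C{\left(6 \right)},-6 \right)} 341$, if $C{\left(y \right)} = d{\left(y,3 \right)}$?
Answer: $-1364$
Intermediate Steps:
$C{\left(y \right)} = y$
$S{\left(r,V \right)} = 2 - r$
$S{\left(C{\left(6 \right)},-6 \right)} 341 = \left(2 - 6\right) 341 = \left(-4\right) 341 = -1364$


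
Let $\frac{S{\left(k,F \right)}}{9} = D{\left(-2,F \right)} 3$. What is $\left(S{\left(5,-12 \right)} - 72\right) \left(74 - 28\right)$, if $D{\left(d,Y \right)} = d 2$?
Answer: $-8280$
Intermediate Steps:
$D{\left(d,Y \right)} = 2 d$
$S{\left(k,F \right)} = -108$ ($S{\left(k,F \right)} = 9 \cdot 2 \left(-2\right) 3 = 9 \left(\left(-4\right) 3\right) = 9 \left(-12\right) = -108$)
$\left(S{\left(5,-12 \right)} - 72\right) \left(74 - 28\right) = \left(-108 - 72\right) \left(74 - 28\right) = - 180 \left(74 - 28\right) = \left(-180\right) 46 = -8280$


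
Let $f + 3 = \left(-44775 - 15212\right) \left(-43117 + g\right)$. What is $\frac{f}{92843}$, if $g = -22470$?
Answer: $\frac{3934367366}{92843} \approx 42377.0$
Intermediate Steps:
$f = 3934367366$ ($f = -3 + \left(-44775 - 15212\right) \left(-43117 - 22470\right) = -3 - -3934367369 = -3 + 3934367369 = 3934367366$)
$\frac{f}{92843} = \frac{3934367366}{92843}$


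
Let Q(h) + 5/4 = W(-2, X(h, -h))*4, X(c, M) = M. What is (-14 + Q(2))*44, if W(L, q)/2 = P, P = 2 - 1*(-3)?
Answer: 1089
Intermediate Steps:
P = 5 (P = 2 + 3 = 5)
W(L, q) = 10 (W(L, q) = 2*5 = 10)
Q(h) = 155/4 (Q(h) = -5/4 + 10*4 = -5/4 + 40 = 155/4)
(-14 + Q(2))*44 = (-14 + 155/4)*44 = (99/4)*44 = 1089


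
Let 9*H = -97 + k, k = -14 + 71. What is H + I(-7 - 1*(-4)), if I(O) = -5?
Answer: -85/9 ≈ -9.4444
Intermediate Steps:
k = 57
H = -40/9 (H = (-97 + 57)/9 = (1/9)*(-40) = -40/9 ≈ -4.4444)
H + I(-7 - 1*(-4)) = -40/9 - 5 = -85/9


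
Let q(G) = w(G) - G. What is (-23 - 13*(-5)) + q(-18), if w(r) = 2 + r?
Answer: 44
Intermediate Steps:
q(G) = 2 (q(G) = (2 + G) - G = 2)
(-23 - 13*(-5)) + q(-18) = (-23 - 13*(-5)) + 2 = (-23 + 65) + 2 = 42 + 2 = 44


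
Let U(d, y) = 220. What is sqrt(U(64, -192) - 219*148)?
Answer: 8*I*sqrt(503) ≈ 179.42*I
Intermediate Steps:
sqrt(U(64, -192) - 219*148) = sqrt(220 - 219*148) = sqrt(220 - 32412) = sqrt(-32192) = 8*I*sqrt(503)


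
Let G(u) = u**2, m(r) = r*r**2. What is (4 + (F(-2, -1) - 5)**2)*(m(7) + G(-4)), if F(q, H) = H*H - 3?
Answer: 19027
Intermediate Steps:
F(q, H) = -3 + H**2 (F(q, H) = H**2 - 3 = -3 + H**2)
m(r) = r**3
(4 + (F(-2, -1) - 5)**2)*(m(7) + G(-4)) = (4 + ((-3 + (-1)**2) - 5)**2)*(7**3 + (-4)**2) = (4 + ((-3 + 1) - 5)**2)*(343 + 16) = (4 + (-2 - 5)**2)*359 = (4 + (-7)**2)*359 = (4 + 49)*359 = 53*359 = 19027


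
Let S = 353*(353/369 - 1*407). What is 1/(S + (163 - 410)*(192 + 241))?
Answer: -369/92354909 ≈ -3.9955e-6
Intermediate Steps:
S = -52889990/369 (S = 353*(353*(1/369) - 407) = 353*(353/369 - 407) = 353*(-149830/369) = -52889990/369 ≈ -1.4333e+5)
1/(S + (163 - 410)*(192 + 241)) = 1/(-52889990/369 + (163 - 410)*(192 + 241)) = 1/(-52889990/369 - 247*433) = 1/(-52889990/369 - 106951) = 1/(-92354909/369) = -369/92354909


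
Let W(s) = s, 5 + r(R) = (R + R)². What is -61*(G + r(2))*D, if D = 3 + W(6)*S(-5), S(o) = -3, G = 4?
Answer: 13725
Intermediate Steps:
r(R) = -5 + 4*R² (r(R) = -5 + (R + R)² = -5 + (2*R)² = -5 + 4*R²)
D = -15 (D = 3 + 6*(-3) = 3 - 18 = -15)
-61*(G + r(2))*D = -61*(4 + (-5 + 4*2²))*(-15) = -61*(4 + (-5 + 4*4))*(-15) = -61*(4 + (-5 + 16))*(-15) = -61*(4 + 11)*(-15) = -915*(-15) = -61*(-225) = 13725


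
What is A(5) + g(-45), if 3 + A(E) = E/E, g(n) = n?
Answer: -47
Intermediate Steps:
A(E) = -2 (A(E) = -3 + E/E = -3 + 1 = -2)
A(5) + g(-45) = -2 - 45 = -47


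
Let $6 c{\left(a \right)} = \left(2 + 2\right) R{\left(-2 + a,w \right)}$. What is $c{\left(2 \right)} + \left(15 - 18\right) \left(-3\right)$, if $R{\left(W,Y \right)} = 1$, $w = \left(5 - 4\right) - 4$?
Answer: $\frac{29}{3} \approx 9.6667$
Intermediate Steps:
$w = -3$ ($w = 1 - 4 = -3$)
$c{\left(a \right)} = \frac{2}{3}$ ($c{\left(a \right)} = \frac{\left(2 + 2\right) 1}{6} = \frac{4 \cdot 1}{6} = \frac{1}{6} \cdot 4 = \frac{2}{3}$)
$c{\left(2 \right)} + \left(15 - 18\right) \left(-3\right) = \frac{2}{3} + \left(15 - 18\right) \left(-3\right) = \frac{2}{3} - -9 = \frac{2}{3} + 9 = \frac{29}{3}$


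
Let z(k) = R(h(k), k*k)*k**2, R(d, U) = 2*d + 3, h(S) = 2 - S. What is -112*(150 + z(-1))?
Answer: -17808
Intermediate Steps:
R(d, U) = 3 + 2*d
z(k) = k**2*(7 - 2*k) (z(k) = (3 + 2*(2 - k))*k**2 = (3 + (4 - 2*k))*k**2 = (7 - 2*k)*k**2 = k**2*(7 - 2*k))
-112*(150 + z(-1)) = -112*(150 + (-1)**2*(7 - 2*(-1))) = -112*(150 + 1*(7 + 2)) = -112*(150 + 1*9) = -112*(150 + 9) = -112*159 = -17808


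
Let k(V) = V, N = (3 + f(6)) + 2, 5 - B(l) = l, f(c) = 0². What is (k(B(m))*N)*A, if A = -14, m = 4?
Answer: -70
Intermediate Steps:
f(c) = 0
B(l) = 5 - l
N = 5 (N = (3 + 0) + 2 = 3 + 2 = 5)
(k(B(m))*N)*A = ((5 - 1*4)*5)*(-14) = ((5 - 4)*5)*(-14) = (1*5)*(-14) = 5*(-14) = -70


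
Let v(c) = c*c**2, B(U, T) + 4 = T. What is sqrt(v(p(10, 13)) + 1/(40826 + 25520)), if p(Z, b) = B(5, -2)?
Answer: I*sqrt(19403815190)/9478 ≈ 14.697*I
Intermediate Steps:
B(U, T) = -4 + T
p(Z, b) = -6 (p(Z, b) = -4 - 2 = -6)
v(c) = c**3
sqrt(v(p(10, 13)) + 1/(40826 + 25520)) = sqrt((-6)**3 + 1/(40826 + 25520)) = sqrt(-216 + 1/66346) = sqrt(-14330735/66346) = I*sqrt(19403815190)/9478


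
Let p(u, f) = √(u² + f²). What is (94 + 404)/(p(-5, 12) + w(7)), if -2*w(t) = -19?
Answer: 332/15 ≈ 22.133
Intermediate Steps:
w(t) = 19/2 (w(t) = -½*(-19) = 19/2)
p(u, f) = √(f² + u²)
(94 + 404)/(p(-5, 12) + w(7)) = (94 + 404)/(√(12² + (-5)²) + 19/2) = 498/(√(144 + 25) + 19/2) = 498/(√169 + 19/2) = 498/(13 + 19/2) = 498/(45/2) = 498*(2/45) = 332/15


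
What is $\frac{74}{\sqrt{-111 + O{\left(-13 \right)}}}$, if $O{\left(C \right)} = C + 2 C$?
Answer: $- \frac{37 i \sqrt{6}}{15} \approx - 6.0421 i$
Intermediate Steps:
$O{\left(C \right)} = 3 C$
$\frac{74}{\sqrt{-111 + O{\left(-13 \right)}}} = \frac{74}{\sqrt{-111 + 3 \left(-13\right)}} = \frac{74}{\sqrt{-111 - 39}} = \frac{74}{\sqrt{-150}} = \frac{74}{5 i \sqrt{6}} = 74 \left(- \frac{i \sqrt{6}}{30}\right) = - \frac{37 i \sqrt{6}}{15}$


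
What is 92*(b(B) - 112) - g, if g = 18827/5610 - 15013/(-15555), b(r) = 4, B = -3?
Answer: -1133892431/114070 ≈ -9940.3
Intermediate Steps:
g = 492911/114070 (g = 18827*(1/5610) - 15013*(-1/15555) = 18827/5610 + 15013/15555 = 492911/114070 ≈ 4.3211)
92*(b(B) - 112) - g = 92*(4 - 112) - 1*492911/114070 = 92*(-108) - 492911/114070 = -9936 - 492911/114070 = -1133892431/114070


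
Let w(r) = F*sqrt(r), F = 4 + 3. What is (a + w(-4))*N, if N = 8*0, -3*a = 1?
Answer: 0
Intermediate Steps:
F = 7
a = -1/3 (a = -1/3*1 = -1/3 ≈ -0.33333)
w(r) = 7*sqrt(r)
N = 0
(a + w(-4))*N = (-1/3 + 7*sqrt(-4))*0 = (-1/3 + 7*(2*I))*0 = (-1/3 + 14*I)*0 = 0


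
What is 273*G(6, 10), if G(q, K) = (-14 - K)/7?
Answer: -936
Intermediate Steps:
G(q, K) = -2 - K/7 (G(q, K) = (-14 - K)*(⅐) = -2 - K/7)
273*G(6, 10) = 273*(-2 - ⅐*10) = 273*(-2 - 10/7) = 273*(-24/7) = -936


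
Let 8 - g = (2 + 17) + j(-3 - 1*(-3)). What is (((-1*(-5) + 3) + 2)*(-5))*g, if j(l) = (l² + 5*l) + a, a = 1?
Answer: 600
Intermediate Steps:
j(l) = 1 + l² + 5*l (j(l) = (l² + 5*l) + 1 = 1 + l² + 5*l)
g = -12 (g = 8 - ((2 + 17) + (1 + (-3 - 1*(-3))² + 5*(-3 - 1*(-3)))) = 8 - (19 + (1 + (-3 + 3)² + 5*(-3 + 3))) = 8 - (19 + (1 + 0² + 5*0)) = 8 - (19 + (1 + 0 + 0)) = 8 - (19 + 1) = 8 - 1*20 = 8 - 20 = -12)
(((-1*(-5) + 3) + 2)*(-5))*g = (((-1*(-5) + 3) + 2)*(-5))*(-12) = (((5 + 3) + 2)*(-5))*(-12) = ((8 + 2)*(-5))*(-12) = (10*(-5))*(-12) = -50*(-12) = 600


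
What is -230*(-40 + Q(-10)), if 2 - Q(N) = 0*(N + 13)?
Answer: 8740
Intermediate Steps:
Q(N) = 2 (Q(N) = 2 - 0*(N + 13) = 2 - 0*(13 + N) = 2 - 1*0 = 2 + 0 = 2)
-230*(-40 + Q(-10)) = -230*(-40 + 2) = -230*(-38) = 8740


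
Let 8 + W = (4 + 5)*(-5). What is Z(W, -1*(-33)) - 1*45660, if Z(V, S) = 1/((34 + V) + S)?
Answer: -639239/14 ≈ -45660.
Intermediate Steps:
W = -53 (W = -8 + (4 + 5)*(-5) = -8 + 9*(-5) = -8 - 45 = -53)
Z(V, S) = 1/(34 + S + V)
Z(W, -1*(-33)) - 1*45660 = 1/(34 - 1*(-33) - 53) - 1*45660 = 1/(34 + 33 - 53) - 45660 = 1/14 - 45660 = -639239/14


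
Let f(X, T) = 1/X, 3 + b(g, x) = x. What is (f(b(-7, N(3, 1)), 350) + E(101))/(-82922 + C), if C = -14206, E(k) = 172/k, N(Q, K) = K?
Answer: -27/2179984 ≈ -1.2385e-5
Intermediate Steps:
b(g, x) = -3 + x
(f(b(-7, N(3, 1)), 350) + E(101))/(-82922 + C) = (1/(-3 + 1) + 172/101)/(-82922 - 14206) = (1/(-2) + 172*(1/101))/(-97128) = (-½ + 172/101)*(-1/97128) = (243/202)*(-1/97128) = -27/2179984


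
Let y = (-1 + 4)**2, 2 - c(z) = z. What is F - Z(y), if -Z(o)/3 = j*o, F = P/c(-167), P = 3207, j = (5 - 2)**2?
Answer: 44274/169 ≈ 261.98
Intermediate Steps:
j = 9 (j = 3**2 = 9)
c(z) = 2 - z
y = 9 (y = 3**2 = 9)
F = 3207/169 (F = 3207/(2 - 1*(-167)) = 3207/(2 + 167) = 3207/169 ≈ 18.976)
Z(o) = -27*o
F - Z(y) = 3207/169 - (-27)*9 = 3207/169 - 1*(-243) = 3207/169 + 243 = 44274/169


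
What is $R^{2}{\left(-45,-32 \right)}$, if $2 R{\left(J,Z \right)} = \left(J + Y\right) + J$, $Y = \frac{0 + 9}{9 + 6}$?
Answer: $\frac{199809}{100} \approx 1998.1$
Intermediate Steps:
$Y = \frac{3}{5}$ ($Y = \frac{9}{15} = 9 \cdot \frac{1}{15} = \frac{3}{5} \approx 0.6$)
$R{\left(J,Z \right)} = \frac{3}{10} + J$ ($R{\left(J,Z \right)} = \frac{\left(J + \frac{3}{5}\right) + J}{2} = \frac{\left(\frac{3}{5} + J\right) + J}{2} = \frac{\frac{3}{5} + 2 J}{2} = \frac{3}{10} + J$)
$R^{2}{\left(-45,-32 \right)} = \left(\frac{3}{10} - 45\right)^{2} = \left(- \frac{447}{10}\right)^{2} = \frac{199809}{100}$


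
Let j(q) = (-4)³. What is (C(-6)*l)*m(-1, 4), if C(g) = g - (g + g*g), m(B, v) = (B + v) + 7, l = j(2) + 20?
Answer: 15840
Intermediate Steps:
j(q) = -64
l = -44 (l = -64 + 20 = -44)
m(B, v) = 7 + B + v
C(g) = -g² (C(g) = g - (g + g²) = g + (-g - g²) = -g²)
(C(-6)*l)*m(-1, 4) = (-1*(-6)²*(-44))*(7 - 1 + 4) = (-1*36*(-44))*10 = -36*(-44)*10 = 1584*10 = 15840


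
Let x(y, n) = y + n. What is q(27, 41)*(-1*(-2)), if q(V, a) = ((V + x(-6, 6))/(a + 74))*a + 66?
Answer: 17394/115 ≈ 151.25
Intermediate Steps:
x(y, n) = n + y
q(V, a) = 66 + V*a/(74 + a) (q(V, a) = ((V + (6 - 6))/(a + 74))*a + 66 = ((V + 0)/(74 + a))*a + 66 = (V/(74 + a))*a + 66 = V*a/(74 + a) + 66 = 66 + V*a/(74 + a))
q(27, 41)*(-1*(-2)) = ((4884 + 66*41 + 27*41)/(74 + 41))*(-1*(-2)) = ((4884 + 2706 + 1107)/115)*2 = ((1/115)*8697)*2 = (8697/115)*2 = 17394/115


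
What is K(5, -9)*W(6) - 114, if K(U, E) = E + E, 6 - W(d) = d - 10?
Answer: -294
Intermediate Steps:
W(d) = 16 - d (W(d) = 6 - (d - 10) = 6 - (-10 + d) = 6 + (10 - d) = 16 - d)
K(U, E) = 2*E
K(5, -9)*W(6) - 114 = (2*(-9))*(16 - 1*6) - 114 = -18*(16 - 6) - 114 = -18*10 - 114 = -180 - 114 = -294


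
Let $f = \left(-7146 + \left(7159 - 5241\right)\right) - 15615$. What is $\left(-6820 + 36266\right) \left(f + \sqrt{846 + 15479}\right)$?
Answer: $-613742978 + 147230 \sqrt{653} \approx -6.0998 \cdot 10^{8}$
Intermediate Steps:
$f = -20843$ ($f = \left(-7146 + \left(7159 - 5241\right)\right) - 15615 = \left(-7146 + 1918\right) - 15615 = -5228 - 15615 = -20843$)
$\left(-6820 + 36266\right) \left(f + \sqrt{846 + 15479}\right) = \left(-6820 + 36266\right) \left(-20843 + \sqrt{846 + 15479}\right) = 29446 \left(-20843 + \sqrt{16325}\right) = 29446 \left(-20843 + 5 \sqrt{653}\right) = -613742978 + 147230 \sqrt{653}$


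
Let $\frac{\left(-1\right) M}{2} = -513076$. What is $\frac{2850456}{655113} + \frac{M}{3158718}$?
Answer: $\frac{1612672031764}{344886204189} \approx 4.676$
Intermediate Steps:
$M = 1026152$ ($M = \left(-2\right) \left(-513076\right) = 1026152$)
$\frac{2850456}{655113} + \frac{M}{3158718} = \frac{2850456}{655113} + \frac{1026152}{3158718} = 2850456 \cdot \frac{1}{655113} + 1026152 \cdot \frac{1}{3158718} = \frac{950152}{218371} + \frac{513076}{1579359} = \frac{1612672031764}{344886204189}$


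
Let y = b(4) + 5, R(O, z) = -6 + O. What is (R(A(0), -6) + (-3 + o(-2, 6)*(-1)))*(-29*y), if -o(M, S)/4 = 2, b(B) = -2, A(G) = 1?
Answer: 0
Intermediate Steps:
o(M, S) = -8 (o(M, S) = -4*2 = -8)
y = 3 (y = -2 + 5 = 3)
(R(A(0), -6) + (-3 + o(-2, 6)*(-1)))*(-29*y) = ((-6 + 1) + (-3 - 8*(-1)))*(-29*3) = (-5 + (-3 + 8))*(-87) = (-5 + 5)*(-87) = 0*(-87) = 0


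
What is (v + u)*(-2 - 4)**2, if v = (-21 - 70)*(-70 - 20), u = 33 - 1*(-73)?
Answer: 298656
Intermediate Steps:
u = 106 (u = 33 + 73 = 106)
v = 8190 (v = -91*(-90) = 8190)
(v + u)*(-2 - 4)**2 = (8190 + 106)*(-2 - 4)**2 = 8296*(-6)**2 = 8296*36 = 298656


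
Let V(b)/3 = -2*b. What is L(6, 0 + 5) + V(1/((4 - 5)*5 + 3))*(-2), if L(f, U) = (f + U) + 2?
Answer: 7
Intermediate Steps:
L(f, U) = 2 + U + f (L(f, U) = (U + f) + 2 = 2 + U + f)
V(b) = -6*b (V(b) = 3*(-2*b) = -6*b)
L(6, 0 + 5) + V(1/((4 - 5)*5 + 3))*(-2) = (2 + (0 + 5) + 6) - 6/((4 - 5)*5 + 3)*(-2) = (2 + 5 + 6) - 6/(-1*5 + 3)*(-2) = 13 - 6/(-5 + 3)*(-2) = 13 - 6/(-2)*(-2) = 13 - 6*(-½)*(-2) = 13 + 3*(-2) = 13 - 6 = 7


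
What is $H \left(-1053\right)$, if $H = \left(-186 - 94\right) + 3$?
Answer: $291681$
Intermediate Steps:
$H = -277$ ($H = -280 + 3 = -277$)
$H \left(-1053\right) = \left(-277\right) \left(-1053\right) = 291681$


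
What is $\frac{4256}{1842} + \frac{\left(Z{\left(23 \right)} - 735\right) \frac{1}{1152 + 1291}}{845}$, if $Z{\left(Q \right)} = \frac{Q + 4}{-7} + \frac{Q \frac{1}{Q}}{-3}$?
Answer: $\frac{30745568599}{13308767745} \approx 2.3102$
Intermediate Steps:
$Z{\left(Q \right)} = - \frac{19}{21} - \frac{Q}{7}$ ($Z{\left(Q \right)} = \left(4 + Q\right) \left(- \frac{1}{7}\right) + 1 \left(- \frac{1}{3}\right) = \left(- \frac{4}{7} - \frac{Q}{7}\right) - \frac{1}{3} = - \frac{19}{21} - \frac{Q}{7}$)
$\frac{4256}{1842} + \frac{\left(Z{\left(23 \right)} - 735\right) \frac{1}{1152 + 1291}}{845} = \frac{4256}{1842} + \frac{\left(\left(- \frac{19}{21} - \frac{23}{7}\right) - 735\right) \frac{1}{1152 + 1291}}{845} = 4256 \cdot \frac{1}{1842} + \frac{\left(- \frac{19}{21} - \frac{23}{7}\right) - 735}{2443} \cdot \frac{1}{845} = \frac{2128}{921} + \left(- \frac{88}{21} - 735\right) \frac{1}{2443} \cdot \frac{1}{845} = \frac{2128}{921} + \left(- \frac{15523}{21}\right) \frac{1}{2443} \cdot \frac{1}{845} = \frac{2128}{921} - \frac{15523}{43351035} = \frac{30745568599}{13308767745}$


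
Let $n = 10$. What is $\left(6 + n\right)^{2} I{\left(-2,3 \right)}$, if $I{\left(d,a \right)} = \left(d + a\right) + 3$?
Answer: $1024$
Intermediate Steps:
$I{\left(d,a \right)} = 3 + a + d$ ($I{\left(d,a \right)} = \left(a + d\right) + 3 = 3 + a + d$)
$\left(6 + n\right)^{2} I{\left(-2,3 \right)} = \left(6 + 10\right)^{2} \left(3 + 3 - 2\right) = 16^{2} \cdot 4 = 256 \cdot 4 = 1024$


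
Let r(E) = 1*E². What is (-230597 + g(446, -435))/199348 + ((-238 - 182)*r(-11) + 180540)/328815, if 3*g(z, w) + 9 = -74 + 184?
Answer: -555036221/728317918 ≈ -0.76208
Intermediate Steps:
g(z, w) = 101/3 (g(z, w) = -3 + (-74 + 184)/3 = -3 + (⅓)*110 = -3 + 110/3 = 101/3)
r(E) = E²
(-230597 + g(446, -435))/199348 + ((-238 - 182)*r(-11) + 180540)/328815 = (-230597 + 101/3)/199348 + ((-238 - 182)*(-11)² + 180540)/328815 = -691690/3*1/199348 + (-420*121 + 180540)*(1/328815) = -345845/299022 + (-50820 + 180540)*(1/328815) = -345845/299022 + 129720*(1/328815) = -345845/299022 + 8648/21921 = -555036221/728317918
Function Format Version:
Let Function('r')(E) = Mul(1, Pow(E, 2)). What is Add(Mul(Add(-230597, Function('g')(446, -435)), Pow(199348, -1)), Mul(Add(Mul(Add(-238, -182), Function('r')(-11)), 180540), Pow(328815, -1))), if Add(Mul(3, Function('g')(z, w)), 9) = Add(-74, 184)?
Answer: Rational(-555036221, 728317918) ≈ -0.76208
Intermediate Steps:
Function('g')(z, w) = Rational(101, 3) (Function('g')(z, w) = Add(-3, Mul(Rational(1, 3), Add(-74, 184))) = Add(-3, Mul(Rational(1, 3), 110)) = Add(-3, Rational(110, 3)) = Rational(101, 3))
Function('r')(E) = Pow(E, 2)
Add(Mul(Add(-230597, Function('g')(446, -435)), Pow(199348, -1)), Mul(Add(Mul(Add(-238, -182), Function('r')(-11)), 180540), Pow(328815, -1))) = Add(Mul(Add(-230597, Rational(101, 3)), Pow(199348, -1)), Mul(Add(Mul(Add(-238, -182), Pow(-11, 2)), 180540), Pow(328815, -1))) = Add(Mul(Rational(-691690, 3), Rational(1, 199348)), Mul(Add(Mul(-420, 121), 180540), Rational(1, 328815))) = Add(Rational(-345845, 299022), Mul(Add(-50820, 180540), Rational(1, 328815))) = Add(Rational(-345845, 299022), Mul(129720, Rational(1, 328815))) = Add(Rational(-345845, 299022), Rational(8648, 21921)) = Rational(-555036221, 728317918)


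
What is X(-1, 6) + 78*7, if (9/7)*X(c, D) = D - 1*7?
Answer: 4907/9 ≈ 545.22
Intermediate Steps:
X(c, D) = -49/9 + 7*D/9 (X(c, D) = 7*(D - 1*7)/9 = 7*(D - 7)/9 = 7*(-7 + D)/9 = -49/9 + 7*D/9)
X(-1, 6) + 78*7 = (-49/9 + (7/9)*6) + 78*7 = (-49/9 + 14/3) + 546 = -7/9 + 546 = 4907/9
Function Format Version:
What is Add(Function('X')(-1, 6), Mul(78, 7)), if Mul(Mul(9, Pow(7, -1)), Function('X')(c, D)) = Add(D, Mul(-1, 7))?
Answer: Rational(4907, 9) ≈ 545.22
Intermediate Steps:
Function('X')(c, D) = Add(Rational(-49, 9), Mul(Rational(7, 9), D)) (Function('X')(c, D) = Mul(Rational(7, 9), Add(D, Mul(-1, 7))) = Mul(Rational(7, 9), Add(D, -7)) = Mul(Rational(7, 9), Add(-7, D)) = Add(Rational(-49, 9), Mul(Rational(7, 9), D)))
Add(Function('X')(-1, 6), Mul(78, 7)) = Add(Add(Rational(-49, 9), Mul(Rational(7, 9), 6)), Mul(78, 7)) = Add(Add(Rational(-49, 9), Rational(14, 3)), 546) = Add(Rational(-7, 9), 546) = Rational(4907, 9)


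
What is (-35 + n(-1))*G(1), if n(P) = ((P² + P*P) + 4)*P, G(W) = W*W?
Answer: -41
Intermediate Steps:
G(W) = W²
n(P) = P*(4 + 2*P²) (n(P) = ((P² + P²) + 4)*P = (2*P² + 4)*P = (4 + 2*P²)*P = P*(4 + 2*P²))
(-35 + n(-1))*G(1) = (-35 + 2*(-1)*(2 + (-1)²))*1² = (-35 + 2*(-1)*(2 + 1))*1 = (-35 + 2*(-1)*3)*1 = (-35 - 6)*1 = -41*1 = -41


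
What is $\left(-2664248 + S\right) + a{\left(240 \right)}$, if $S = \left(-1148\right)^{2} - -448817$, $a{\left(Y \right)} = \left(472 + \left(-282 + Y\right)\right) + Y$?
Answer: $-896857$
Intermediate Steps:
$a{\left(Y \right)} = 190 + 2 Y$ ($a{\left(Y \right)} = \left(190 + Y\right) + Y = 190 + 2 Y$)
$S = 1766721$ ($S = 1317904 + 448817 = 1766721$)
$\left(-2664248 + S\right) + a{\left(240 \right)} = \left(-2664248 + 1766721\right) + \left(190 + 2 \cdot 240\right) = -897527 + \left(190 + 480\right) = -897527 + 670 = -896857$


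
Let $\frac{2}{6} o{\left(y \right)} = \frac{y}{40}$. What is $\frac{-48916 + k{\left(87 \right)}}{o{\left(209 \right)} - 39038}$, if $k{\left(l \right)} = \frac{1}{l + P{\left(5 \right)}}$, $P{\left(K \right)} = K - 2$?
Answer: $\frac{17609756}{14048037} \approx 1.2535$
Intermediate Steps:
$P{\left(K \right)} = -2 + K$ ($P{\left(K \right)} = K - 2 = -2 + K$)
$o{\left(y \right)} = \frac{3 y}{40}$ ($o{\left(y \right)} = 3 \frac{y}{40} = \frac{3 y}{40}$)
$k{\left(l \right)} = \frac{1}{3 + l}$ ($k{\left(l \right)} = \frac{1}{l + \left(-2 + 5\right)} = \frac{1}{l + 3} = \frac{1}{3 + l}$)
$\frac{-48916 + k{\left(87 \right)}}{o{\left(209 \right)} - 39038} = \frac{-48916 + \frac{1}{3 + 87}}{\frac{3}{40} \cdot 209 - 39038} = \frac{-48916 + \frac{1}{90}}{\frac{627}{40} - 39038} = \frac{-48916 + \frac{1}{90}}{- \frac{1560893}{40}} = \left(- \frac{4402439}{90}\right) \left(- \frac{40}{1560893}\right) = \frac{17609756}{14048037}$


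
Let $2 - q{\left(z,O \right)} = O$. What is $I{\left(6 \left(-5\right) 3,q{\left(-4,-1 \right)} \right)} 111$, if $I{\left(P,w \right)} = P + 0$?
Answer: $-9990$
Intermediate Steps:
$q{\left(z,O \right)} = 2 - O$
$I{\left(P,w \right)} = P$
$I{\left(6 \left(-5\right) 3,q{\left(-4,-1 \right)} \right)} 111 = 6 \left(-5\right) 3 \cdot 111 = \left(-30\right) 3 \cdot 111 = \left(-90\right) 111 = -9990$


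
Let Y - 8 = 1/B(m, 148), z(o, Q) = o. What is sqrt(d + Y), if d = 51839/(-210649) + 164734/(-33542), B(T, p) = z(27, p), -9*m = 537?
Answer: sqrt(3029291328241151463)/1025649981 ≈ 1.6970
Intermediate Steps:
m = -179/3 (m = -1/9*537 = -179/3 ≈ -59.667)
B(T, p) = 27
Y = 217/27 (Y = 8 + 1/27 = 217/27 ≈ 8.0370)
d = -587739292/113961109 (d = 51839*(-1/210649) + 164734*(-1/33542) = -51839/210649 - 2657/541 = -587739292/113961109 ≈ -5.1574)
sqrt(d + Y) = sqrt(-587739292/113961109 + 217/27) = sqrt(8860599769/3076949943) = sqrt(3029291328241151463)/1025649981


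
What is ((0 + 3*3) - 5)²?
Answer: 16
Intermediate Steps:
((0 + 3*3) - 5)² = ((0 + 9) - 5)² = (9 - 5)² = 4² = 16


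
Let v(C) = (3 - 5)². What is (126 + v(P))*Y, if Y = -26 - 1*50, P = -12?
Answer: -9880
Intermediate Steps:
v(C) = 4 (v(C) = (-2)² = 4)
Y = -76 (Y = -26 - 50 = -76)
(126 + v(P))*Y = (126 + 4)*(-76) = 130*(-76) = -9880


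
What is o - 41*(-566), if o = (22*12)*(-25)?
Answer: 16606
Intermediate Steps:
o = -6600 (o = 264*(-25) = -6600)
o - 41*(-566) = -6600 - 41*(-566) = -6600 - 1*(-23206) = -6600 + 23206 = 16606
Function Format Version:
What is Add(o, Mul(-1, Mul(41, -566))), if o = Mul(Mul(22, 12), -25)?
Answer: 16606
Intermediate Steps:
o = -6600 (o = Mul(264, -25) = -6600)
Add(o, Mul(-1, Mul(41, -566))) = Add(-6600, Mul(-1, Mul(41, -566))) = Add(-6600, Mul(-1, -23206)) = Add(-6600, 23206) = 16606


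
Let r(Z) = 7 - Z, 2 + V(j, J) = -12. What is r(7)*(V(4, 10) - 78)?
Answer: 0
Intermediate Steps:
V(j, J) = -14 (V(j, J) = -2 - 12 = -14)
r(7)*(V(4, 10) - 78) = (7 - 1*7)*(-14 - 78) = (7 - 7)*(-92) = 0*(-92) = 0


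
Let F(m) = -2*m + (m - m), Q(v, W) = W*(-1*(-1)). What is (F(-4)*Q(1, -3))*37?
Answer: -888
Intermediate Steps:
Q(v, W) = W (Q(v, W) = W*1 = W)
F(m) = -2*m (F(m) = -2*m + 0 = -2*m)
(F(-4)*Q(1, -3))*37 = (-2*(-4)*(-3))*37 = (8*(-3))*37 = -24*37 = -888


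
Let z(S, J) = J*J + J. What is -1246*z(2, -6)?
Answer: -37380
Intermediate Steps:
z(S, J) = J + J² (z(S, J) = J² + J = J + J²)
-1246*z(2, -6) = -(-7476)*(1 - 6) = -(-7476)*(-5) = -1246*30 = -37380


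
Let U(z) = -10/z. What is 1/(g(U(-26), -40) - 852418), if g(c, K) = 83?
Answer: -1/852335 ≈ -1.1732e-6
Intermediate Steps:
1/(g(U(-26), -40) - 852418) = 1/(83 - 852418) = 1/(-852335) = -1/852335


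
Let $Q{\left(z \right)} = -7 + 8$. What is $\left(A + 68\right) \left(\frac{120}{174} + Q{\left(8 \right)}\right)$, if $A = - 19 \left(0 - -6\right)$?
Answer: $- \frac{2254}{29} \approx -77.724$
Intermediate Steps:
$Q{\left(z \right)} = 1$
$A = -114$ ($A = - 19 \left(0 + 6\right) = \left(-19\right) 6 = -114$)
$\left(A + 68\right) \left(\frac{120}{174} + Q{\left(8 \right)}\right) = \left(-114 + 68\right) \left(\frac{120}{174} + 1\right) = - 46 \left(120 \cdot \frac{1}{174} + 1\right) = - 46 \left(\frac{20}{29} + 1\right) = \left(-46\right) \frac{49}{29} = - \frac{2254}{29}$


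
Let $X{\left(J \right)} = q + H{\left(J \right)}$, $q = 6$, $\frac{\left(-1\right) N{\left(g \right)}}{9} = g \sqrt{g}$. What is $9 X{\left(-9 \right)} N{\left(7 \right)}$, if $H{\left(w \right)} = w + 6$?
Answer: $- 1701 \sqrt{7} \approx -4500.4$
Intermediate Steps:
$H{\left(w \right)} = 6 + w$
$N{\left(g \right)} = - 9 g^{\frac{3}{2}}$ ($N{\left(g \right)} = - 9 g \sqrt{g} = - 9 g^{\frac{3}{2}}$)
$X{\left(J \right)} = 12 + J$ ($X{\left(J \right)} = 6 + \left(6 + J\right) = 12 + J$)
$9 X{\left(-9 \right)} N{\left(7 \right)} = 9 \left(12 - 9\right) \left(- 9 \cdot 7^{\frac{3}{2}}\right) = 9 \cdot 3 \left(- 9 \cdot 7 \sqrt{7}\right) = 27 \left(- 63 \sqrt{7}\right) = - 1701 \sqrt{7}$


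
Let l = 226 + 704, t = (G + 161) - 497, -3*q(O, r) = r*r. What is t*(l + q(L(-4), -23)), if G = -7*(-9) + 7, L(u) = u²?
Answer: -601426/3 ≈ -2.0048e+5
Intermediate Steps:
G = 70 (G = 63 + 7 = 70)
q(O, r) = -r²/3 (q(O, r) = -r*r/3 = -r²/3)
t = -266 (t = (70 + 161) - 497 = 231 - 497 = -266)
l = 930
t*(l + q(L(-4), -23)) = -266*(930 - ⅓*(-23)²) = -266*(930 - ⅓*529) = -266*(930 - 529/3) = -266*2261/3 = -601426/3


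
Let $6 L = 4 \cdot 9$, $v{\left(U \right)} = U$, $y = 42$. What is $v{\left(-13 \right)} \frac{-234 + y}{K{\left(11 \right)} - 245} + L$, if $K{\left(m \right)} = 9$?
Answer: $- \frac{270}{59} \approx -4.5763$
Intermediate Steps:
$L = 6$ ($L = \frac{4 \cdot 9}{6} = \frac{1}{6} \cdot 36 = 6$)
$v{\left(-13 \right)} \frac{-234 + y}{K{\left(11 \right)} - 245} + L = - 13 \frac{-234 + 42}{9 - 245} + 6 = - 13 \left(- \frac{192}{-236}\right) + 6 = - 13 \left(\left(-192\right) \left(- \frac{1}{236}\right)\right) + 6 = \left(-13\right) \frac{48}{59} + 6 = - \frac{624}{59} + 6 = - \frac{270}{59}$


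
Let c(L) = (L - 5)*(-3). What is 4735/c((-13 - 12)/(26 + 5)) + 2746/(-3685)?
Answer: 107883977/397980 ≈ 271.08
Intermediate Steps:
c(L) = 15 - 3*L (c(L) = (-5 + L)*(-3) = 15 - 3*L)
4735/c((-13 - 12)/(26 + 5)) + 2746/(-3685) = 4735/(15 - 3*(-13 - 12)/(26 + 5)) + 2746/(-3685) = 4735/(15 - (-75)/31) + 2746*(-1/3685) = 4735/(15 - (-75)/31) - 2746/3685 = 4735/(15 - 3*(-25/31)) - 2746/3685 = 4735/(15 + 75/31) - 2746/3685 = 4735/(540/31) - 2746/3685 = 4735*(31/540) - 2746/3685 = 29357/108 - 2746/3685 = 107883977/397980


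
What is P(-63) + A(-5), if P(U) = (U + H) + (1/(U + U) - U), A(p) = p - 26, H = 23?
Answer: -1009/126 ≈ -8.0079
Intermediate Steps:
A(p) = -26 + p
P(U) = 23 + 1/(2*U) (P(U) = (U + 23) + (1/(U + U) - U) = (23 + U) + (1/(2*U) - U) = 23 + 1/(2*U))
P(-63) + A(-5) = (23 + (½)/(-63)) + (-26 - 5) = (23 + (½)*(-1/63)) - 31 = (23 - 1/126) - 31 = 2897/126 - 31 = -1009/126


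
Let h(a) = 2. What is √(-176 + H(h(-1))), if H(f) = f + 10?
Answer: 2*I*√41 ≈ 12.806*I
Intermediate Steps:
H(f) = 10 + f
√(-176 + H(h(-1))) = √(-176 + (10 + 2)) = √(-176 + 12) = √(-164) = 2*I*√41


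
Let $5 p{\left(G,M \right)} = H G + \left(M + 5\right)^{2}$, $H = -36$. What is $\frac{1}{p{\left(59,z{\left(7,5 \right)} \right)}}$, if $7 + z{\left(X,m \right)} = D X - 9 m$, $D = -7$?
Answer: $\frac{5}{7092} \approx 0.00070502$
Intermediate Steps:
$z{\left(X,m \right)} = -7 - 9 m - 7 X$ ($z{\left(X,m \right)} = -7 - \left(7 X + 9 m\right) = -7 - 9 m - 7 X$)
$p{\left(G,M \right)} = - \frac{36 G}{5} + \frac{\left(5 + M\right)^{2}}{5}$ ($p{\left(G,M \right)} = \frac{- 36 G + \left(M + 5\right)^{2}}{5} = \frac{- 36 G + \left(5 + M\right)^{2}}{5} = \frac{\left(5 + M\right)^{2} - 36 G}{5} = - \frac{36 G}{5} + \frac{\left(5 + M\right)^{2}}{5}$)
$\frac{1}{p{\left(59,z{\left(7,5 \right)} \right)}} = \frac{1}{\left(- \frac{36}{5}\right) 59 + \frac{\left(5 - 101\right)^{2}}{5}} = \frac{1}{- \frac{2124}{5} + \frac{\left(5 - 101\right)^{2}}{5}} = \frac{1}{- \frac{2124}{5} + \frac{\left(-96\right)^{2}}{5}} = \frac{1}{- \frac{2124}{5} + \frac{1}{5} \cdot 9216} = \frac{1}{- \frac{2124}{5} + \frac{9216}{5}} = \frac{1}{\frac{7092}{5}} = \frac{5}{7092}$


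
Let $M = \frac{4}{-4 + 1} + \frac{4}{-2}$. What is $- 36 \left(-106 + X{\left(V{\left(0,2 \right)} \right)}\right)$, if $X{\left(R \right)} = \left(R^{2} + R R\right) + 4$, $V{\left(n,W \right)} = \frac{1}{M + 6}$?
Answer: $\frac{29295}{8} \approx 3661.9$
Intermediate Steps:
$M = - \frac{10}{3}$ ($M = \frac{4}{-3} + 4 \left(- \frac{1}{2}\right) = 4 \left(- \frac{1}{3}\right) - 2 = - \frac{4}{3} - 2 = - \frac{10}{3} \approx -3.3333$)
$V{\left(n,W \right)} = \frac{3}{8}$ ($V{\left(n,W \right)} = \frac{1}{- \frac{10}{3} + 6} = \frac{1}{\frac{8}{3}} = \frac{3}{8}$)
$X{\left(R \right)} = 4 + 2 R^{2}$ ($X{\left(R \right)} = \left(R^{2} + R^{2}\right) + 4 = 2 R^{2} + 4 = 4 + 2 R^{2}$)
$- 36 \left(-106 + X{\left(V{\left(0,2 \right)} \right)}\right) = - 36 \left(-106 + \left(4 + 2 \left(\frac{3}{8}\right)^{2}\right)\right) = - 36 \left(-106 + \left(4 + 2 \cdot \frac{9}{64}\right)\right) = - 36 \left(-106 + \left(4 + \frac{9}{32}\right)\right) = - 36 \left(-106 + \frac{137}{32}\right) = \left(-36\right) \left(- \frac{3255}{32}\right) = \frac{29295}{8}$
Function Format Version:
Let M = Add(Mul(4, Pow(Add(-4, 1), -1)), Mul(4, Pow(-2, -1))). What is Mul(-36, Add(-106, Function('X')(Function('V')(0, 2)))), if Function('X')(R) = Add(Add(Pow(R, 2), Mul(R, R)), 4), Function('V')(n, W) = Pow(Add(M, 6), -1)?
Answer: Rational(29295, 8) ≈ 3661.9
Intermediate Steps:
M = Rational(-10, 3) (M = Add(Mul(4, Pow(-3, -1)), Mul(4, Rational(-1, 2))) = Add(Mul(4, Rational(-1, 3)), -2) = Add(Rational(-4, 3), -2) = Rational(-10, 3) ≈ -3.3333)
Function('V')(n, W) = Rational(3, 8) (Function('V')(n, W) = Pow(Add(Rational(-10, 3), 6), -1) = Pow(Rational(8, 3), -1) = Rational(3, 8))
Function('X')(R) = Add(4, Mul(2, Pow(R, 2))) (Function('X')(R) = Add(Add(Pow(R, 2), Pow(R, 2)), 4) = Add(Mul(2, Pow(R, 2)), 4) = Add(4, Mul(2, Pow(R, 2))))
Mul(-36, Add(-106, Function('X')(Function('V')(0, 2)))) = Mul(-36, Add(-106, Add(4, Mul(2, Pow(Rational(3, 8), 2))))) = Mul(-36, Add(-106, Add(4, Mul(2, Rational(9, 64))))) = Mul(-36, Add(-106, Add(4, Rational(9, 32)))) = Mul(-36, Add(-106, Rational(137, 32))) = Mul(-36, Rational(-3255, 32)) = Rational(29295, 8)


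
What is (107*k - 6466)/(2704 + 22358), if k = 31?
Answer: -3149/25062 ≈ -0.12565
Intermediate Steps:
(107*k - 6466)/(2704 + 22358) = (107*31 - 6466)/(2704 + 22358) = (3317 - 6466)/25062 = -3149*1/25062 = -3149/25062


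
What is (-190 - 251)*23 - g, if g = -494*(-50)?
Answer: -34843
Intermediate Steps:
g = 24700
(-190 - 251)*23 - g = (-190 - 251)*23 - 1*24700 = -441*23 - 24700 = -10143 - 24700 = -34843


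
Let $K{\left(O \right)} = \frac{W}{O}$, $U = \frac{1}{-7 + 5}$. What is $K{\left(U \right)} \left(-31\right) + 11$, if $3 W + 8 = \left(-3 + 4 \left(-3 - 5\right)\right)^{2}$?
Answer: $\frac{75487}{3} \approx 25162.0$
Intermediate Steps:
$U = - \frac{1}{2}$ ($U = \frac{1}{-2} = - \frac{1}{2} \approx -0.5$)
$W = \frac{1217}{3}$ ($W = - \frac{8}{3} + \frac{\left(-3 + 4 \left(-3 - 5\right)\right)^{2}}{3} = - \frac{8}{3} + \frac{\left(-3 + 4 \left(-8\right)\right)^{2}}{3} = - \frac{8}{3} + \frac{\left(-3 - 32\right)^{2}}{3} = - \frac{8}{3} + \frac{\left(-35\right)^{2}}{3} = - \frac{8}{3} + \frac{1}{3} \cdot 1225 = - \frac{8}{3} + \frac{1225}{3} = \frac{1217}{3} \approx 405.67$)
$K{\left(O \right)} = \frac{1217}{3 O}$
$K{\left(U \right)} \left(-31\right) + 11 = \frac{1217}{3 \left(- \frac{1}{2}\right)} \left(-31\right) + 11 = \frac{1217}{3} \left(-2\right) \left(-31\right) + 11 = \left(- \frac{2434}{3}\right) \left(-31\right) + 11 = \frac{75454}{3} + 11 = \frac{75487}{3}$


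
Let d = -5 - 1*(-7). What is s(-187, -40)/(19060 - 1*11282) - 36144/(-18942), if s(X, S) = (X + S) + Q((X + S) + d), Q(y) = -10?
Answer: 46106463/24555146 ≈ 1.8777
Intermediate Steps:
d = 2 (d = -5 + 7 = 2)
s(X, S) = -10 + S + X (s(X, S) = (X + S) - 10 = (S + X) - 10 = -10 + S + X)
s(-187, -40)/(19060 - 1*11282) - 36144/(-18942) = (-10 - 40 - 187)/(19060 - 1*11282) - 36144/(-18942) = -237/(19060 - 11282) - 36144*(-1/18942) = -237/7778 + 6024/3157 = 46106463/24555146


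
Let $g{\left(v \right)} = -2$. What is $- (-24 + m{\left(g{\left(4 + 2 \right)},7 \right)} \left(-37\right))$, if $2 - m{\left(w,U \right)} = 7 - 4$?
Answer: $-13$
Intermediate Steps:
$m{\left(w,U \right)} = -1$ ($m{\left(w,U \right)} = 2 - \left(7 - 4\right) = 2 - 3 = -1$)
$- (-24 + m{\left(g{\left(4 + 2 \right)},7 \right)} \left(-37\right)) = - (-24 - -37) = - (-24 + 37) = \left(-1\right) 13 = -13$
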